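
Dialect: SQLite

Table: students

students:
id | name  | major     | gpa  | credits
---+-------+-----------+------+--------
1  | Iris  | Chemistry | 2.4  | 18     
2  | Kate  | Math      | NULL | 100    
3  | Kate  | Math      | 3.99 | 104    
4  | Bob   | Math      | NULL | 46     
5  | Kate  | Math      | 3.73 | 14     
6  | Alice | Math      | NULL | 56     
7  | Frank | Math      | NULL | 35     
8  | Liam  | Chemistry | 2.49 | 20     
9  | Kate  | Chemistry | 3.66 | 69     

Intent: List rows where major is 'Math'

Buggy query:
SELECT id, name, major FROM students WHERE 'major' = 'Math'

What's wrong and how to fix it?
Bug: Single quotes denote string literals in SQL; the column name is being compared as a constant string

Fix: Reference the column as major without single quotes

Corrected query:
SELECT id, name, major FROM students WHERE major = 'Math'

Result:
id | name  | major
---+-------+------
2  | Kate  | Math 
3  | Kate  | Math 
4  | Bob   | Math 
5  | Kate  | Math 
6  | Alice | Math 
7  | Frank | Math 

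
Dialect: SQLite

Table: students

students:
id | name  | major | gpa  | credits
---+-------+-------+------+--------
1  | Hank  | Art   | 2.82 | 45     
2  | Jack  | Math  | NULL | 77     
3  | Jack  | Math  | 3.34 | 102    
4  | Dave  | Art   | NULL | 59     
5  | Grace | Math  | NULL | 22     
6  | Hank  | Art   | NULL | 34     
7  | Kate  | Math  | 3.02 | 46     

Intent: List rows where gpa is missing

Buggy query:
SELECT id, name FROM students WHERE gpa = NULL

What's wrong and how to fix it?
Bug: '= NULL' is always unknown in SQL three-valued logic, so no rows match

Fix: Replace '= NULL' with 'IS NULL'

Corrected query:
SELECT id, name FROM students WHERE gpa IS NULL

Result:
id | name 
---+------
2  | Jack 
4  | Dave 
5  | Grace
6  | Hank 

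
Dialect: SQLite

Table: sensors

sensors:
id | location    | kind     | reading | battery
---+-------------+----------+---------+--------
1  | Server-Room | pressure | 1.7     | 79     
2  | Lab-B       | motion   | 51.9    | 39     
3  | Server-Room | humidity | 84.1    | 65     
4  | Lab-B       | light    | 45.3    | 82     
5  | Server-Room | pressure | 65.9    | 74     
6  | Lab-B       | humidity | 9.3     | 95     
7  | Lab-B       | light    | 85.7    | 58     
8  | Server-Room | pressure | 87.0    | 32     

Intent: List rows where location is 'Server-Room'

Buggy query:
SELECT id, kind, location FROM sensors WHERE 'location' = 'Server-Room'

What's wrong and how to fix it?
Bug: Single quotes denote string literals in SQL; the column name is being compared as a constant string

Fix: Reference the column as location without single quotes

Corrected query:
SELECT id, kind, location FROM sensors WHERE location = 'Server-Room'

Result:
id | kind     | location   
---+----------+------------
1  | pressure | Server-Room
3  | humidity | Server-Room
5  | pressure | Server-Room
8  | pressure | Server-Room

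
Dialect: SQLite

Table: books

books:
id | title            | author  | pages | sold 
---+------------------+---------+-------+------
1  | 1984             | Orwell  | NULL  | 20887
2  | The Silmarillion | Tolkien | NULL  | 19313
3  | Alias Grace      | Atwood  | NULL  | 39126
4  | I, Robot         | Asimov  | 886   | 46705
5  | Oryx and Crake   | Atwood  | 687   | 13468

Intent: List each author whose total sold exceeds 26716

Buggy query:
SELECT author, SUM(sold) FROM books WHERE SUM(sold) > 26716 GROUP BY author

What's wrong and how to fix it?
Bug: Aggregate functions cannot appear in a WHERE clause

Fix: Move the aggregate condition to a HAVING clause

Corrected query:
SELECT author, SUM(sold) FROM books GROUP BY author HAVING SUM(sold) > 26716

Result:
author | SUM(sold)
-------+----------
Asimov | 46705    
Atwood | 52594    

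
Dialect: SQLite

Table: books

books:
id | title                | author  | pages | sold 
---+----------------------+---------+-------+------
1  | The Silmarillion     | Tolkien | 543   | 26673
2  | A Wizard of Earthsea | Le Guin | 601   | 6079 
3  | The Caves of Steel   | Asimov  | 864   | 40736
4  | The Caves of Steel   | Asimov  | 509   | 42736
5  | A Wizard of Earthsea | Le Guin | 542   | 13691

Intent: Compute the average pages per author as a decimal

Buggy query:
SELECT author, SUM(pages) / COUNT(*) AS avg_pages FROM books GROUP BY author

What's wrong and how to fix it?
Bug: SUM(pages) and COUNT(*) are both integers; the division truncates the fractional part

Fix: Multiply by 1.0 (or CAST to REAL) to force floating-point division

Corrected query:
SELECT author, SUM(pages) * 1.0 / COUNT(*) AS avg_pages FROM books GROUP BY author

Result:
author  | avg_pages
--------+----------
Asimov  | 686.5    
Le Guin | 571.5    
Tolkien | 543      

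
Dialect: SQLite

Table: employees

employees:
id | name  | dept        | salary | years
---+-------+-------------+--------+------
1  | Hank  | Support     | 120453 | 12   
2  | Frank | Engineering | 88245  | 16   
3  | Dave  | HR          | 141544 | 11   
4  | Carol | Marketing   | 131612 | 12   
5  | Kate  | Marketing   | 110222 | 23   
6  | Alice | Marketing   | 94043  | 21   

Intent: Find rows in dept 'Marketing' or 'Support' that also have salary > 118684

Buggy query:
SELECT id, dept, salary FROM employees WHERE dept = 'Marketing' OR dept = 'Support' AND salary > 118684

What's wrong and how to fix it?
Bug: Without parentheses, AND is evaluated before OR, so the salary filter only applies to the 'Support' branch

Fix: Add parentheses around the OR so the AND applies to both alternatives

Corrected query:
SELECT id, dept, salary FROM employees WHERE (dept = 'Marketing' OR dept = 'Support') AND salary > 118684

Result:
id | dept      | salary
---+-----------+-------
1  | Support   | 120453
4  | Marketing | 131612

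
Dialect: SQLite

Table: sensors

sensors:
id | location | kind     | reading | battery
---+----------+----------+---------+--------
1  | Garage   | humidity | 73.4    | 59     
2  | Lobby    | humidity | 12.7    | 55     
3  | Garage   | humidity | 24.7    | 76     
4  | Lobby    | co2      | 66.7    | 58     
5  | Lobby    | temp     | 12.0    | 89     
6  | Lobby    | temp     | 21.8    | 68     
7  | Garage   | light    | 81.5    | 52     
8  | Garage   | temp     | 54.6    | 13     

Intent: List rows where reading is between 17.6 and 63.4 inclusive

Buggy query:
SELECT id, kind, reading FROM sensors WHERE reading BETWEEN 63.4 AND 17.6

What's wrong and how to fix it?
Bug: BETWEEN expects the lower bound first; with 63.4 AND 17.6 the range is empty

Fix: Swap the bounds so the smaller value comes first

Corrected query:
SELECT id, kind, reading FROM sensors WHERE reading BETWEEN 17.6 AND 63.4

Result:
id | kind     | reading
---+----------+--------
3  | humidity | 24.7   
6  | temp     | 21.8   
8  | temp     | 54.6   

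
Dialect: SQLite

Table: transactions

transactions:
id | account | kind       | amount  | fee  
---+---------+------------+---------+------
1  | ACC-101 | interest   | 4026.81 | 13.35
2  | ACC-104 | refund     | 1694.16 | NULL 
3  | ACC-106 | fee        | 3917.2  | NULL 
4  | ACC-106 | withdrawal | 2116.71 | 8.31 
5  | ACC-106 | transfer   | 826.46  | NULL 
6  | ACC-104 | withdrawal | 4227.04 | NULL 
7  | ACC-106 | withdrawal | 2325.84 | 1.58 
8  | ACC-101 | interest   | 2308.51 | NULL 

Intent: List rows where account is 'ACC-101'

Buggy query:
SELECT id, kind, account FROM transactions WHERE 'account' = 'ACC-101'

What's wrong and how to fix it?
Bug: 'account' in single quotes is a string literal, not the column; the comparison is literal-vs-literal and never true

Fix: Reference the column as account without single quotes

Corrected query:
SELECT id, kind, account FROM transactions WHERE account = 'ACC-101'

Result:
id | kind     | account
---+----------+--------
1  | interest | ACC-101
8  | interest | ACC-101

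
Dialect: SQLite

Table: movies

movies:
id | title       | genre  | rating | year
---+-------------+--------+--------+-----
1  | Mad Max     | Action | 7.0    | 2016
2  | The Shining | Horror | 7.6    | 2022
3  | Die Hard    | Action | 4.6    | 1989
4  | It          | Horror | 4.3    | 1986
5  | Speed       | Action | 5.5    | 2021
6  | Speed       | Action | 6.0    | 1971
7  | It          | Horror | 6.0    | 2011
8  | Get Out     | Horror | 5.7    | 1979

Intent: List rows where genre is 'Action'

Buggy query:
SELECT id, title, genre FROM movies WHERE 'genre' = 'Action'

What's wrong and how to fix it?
Bug: Single quotes denote string literals in SQL; the column name is being compared as a constant string

Fix: Reference the column as genre without single quotes

Corrected query:
SELECT id, title, genre FROM movies WHERE genre = 'Action'

Result:
id | title    | genre 
---+----------+-------
1  | Mad Max  | Action
3  | Die Hard | Action
5  | Speed    | Action
6  | Speed    | Action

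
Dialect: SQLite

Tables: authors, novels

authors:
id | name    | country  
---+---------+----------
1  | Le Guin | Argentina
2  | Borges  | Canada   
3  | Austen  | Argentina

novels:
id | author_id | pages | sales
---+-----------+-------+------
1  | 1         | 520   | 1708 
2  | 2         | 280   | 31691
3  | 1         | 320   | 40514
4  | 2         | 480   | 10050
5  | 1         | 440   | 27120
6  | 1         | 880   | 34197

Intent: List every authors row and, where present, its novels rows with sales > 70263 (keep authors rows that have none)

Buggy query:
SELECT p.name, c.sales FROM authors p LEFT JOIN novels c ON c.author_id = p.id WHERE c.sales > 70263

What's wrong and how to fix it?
Bug: A WHERE condition on the right-hand table after LEFT JOIN drops unmatched parents

Fix: Move the right-table condition into the ON clause so unmatched parents are kept

Corrected query:
SELECT p.name, c.sales FROM authors p LEFT JOIN novels c ON c.author_id = p.id AND c.sales > 70263

Result:
name    | sales
--------+------
Le Guin | NULL 
Borges  | NULL 
Austen  | NULL 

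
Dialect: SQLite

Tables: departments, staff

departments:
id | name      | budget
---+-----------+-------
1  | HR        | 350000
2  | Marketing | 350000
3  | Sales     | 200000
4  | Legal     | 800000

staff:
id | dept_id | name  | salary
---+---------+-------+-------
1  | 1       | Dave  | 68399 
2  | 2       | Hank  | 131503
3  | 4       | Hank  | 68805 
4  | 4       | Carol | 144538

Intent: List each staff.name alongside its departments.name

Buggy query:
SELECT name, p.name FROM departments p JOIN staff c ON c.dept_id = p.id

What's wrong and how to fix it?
Bug: 'name' exists in both joined tables, so the database can't tell which one is meant

Fix: Prefix ambiguous columns with the table alias

Corrected query:
SELECT c.name, p.name FROM departments p JOIN staff c ON c.dept_id = p.id

Result:
name  | name     
------+----------
Dave  | HR       
Hank  | Marketing
Hank  | Legal    
Carol | Legal    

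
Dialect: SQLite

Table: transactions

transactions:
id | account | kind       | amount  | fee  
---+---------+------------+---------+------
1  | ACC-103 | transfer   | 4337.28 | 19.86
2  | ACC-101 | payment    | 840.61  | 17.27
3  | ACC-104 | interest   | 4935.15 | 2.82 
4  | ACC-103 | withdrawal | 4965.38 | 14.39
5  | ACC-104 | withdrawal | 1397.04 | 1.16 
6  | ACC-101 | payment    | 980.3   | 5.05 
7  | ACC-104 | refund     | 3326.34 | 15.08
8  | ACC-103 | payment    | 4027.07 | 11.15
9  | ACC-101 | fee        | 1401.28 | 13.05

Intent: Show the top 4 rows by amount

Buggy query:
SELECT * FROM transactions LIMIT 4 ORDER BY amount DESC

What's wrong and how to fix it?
Bug: LIMIT must come after ORDER BY

Fix: Swap the clauses: ORDER BY first, then LIMIT

Corrected query:
SELECT * FROM transactions ORDER BY amount DESC LIMIT 4

Result:
id | account | kind       | amount  | fee  
---+---------+------------+---------+------
4  | ACC-103 | withdrawal | 4965.38 | 14.39
3  | ACC-104 | interest   | 4935.15 | 2.82 
1  | ACC-103 | transfer   | 4337.28 | 19.86
8  | ACC-103 | payment    | 4027.07 | 11.15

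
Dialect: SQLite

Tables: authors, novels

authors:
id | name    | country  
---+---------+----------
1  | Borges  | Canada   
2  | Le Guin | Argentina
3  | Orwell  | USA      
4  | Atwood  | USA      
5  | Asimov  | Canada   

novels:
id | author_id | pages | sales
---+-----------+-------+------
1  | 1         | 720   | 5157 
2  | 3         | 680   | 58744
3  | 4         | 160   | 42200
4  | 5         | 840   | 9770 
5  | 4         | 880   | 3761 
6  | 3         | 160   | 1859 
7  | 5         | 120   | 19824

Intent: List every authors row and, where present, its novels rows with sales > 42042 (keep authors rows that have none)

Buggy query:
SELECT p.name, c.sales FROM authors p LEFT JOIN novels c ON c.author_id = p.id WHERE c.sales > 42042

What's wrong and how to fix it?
Bug: A WHERE condition on the right-hand table after LEFT JOIN drops unmatched parents

Fix: Move the right-table condition into the ON clause so unmatched parents are kept

Corrected query:
SELECT p.name, c.sales FROM authors p LEFT JOIN novels c ON c.author_id = p.id AND c.sales > 42042

Result:
name    | sales
--------+------
Borges  | NULL 
Le Guin | NULL 
Orwell  | 58744
Atwood  | 42200
Asimov  | NULL 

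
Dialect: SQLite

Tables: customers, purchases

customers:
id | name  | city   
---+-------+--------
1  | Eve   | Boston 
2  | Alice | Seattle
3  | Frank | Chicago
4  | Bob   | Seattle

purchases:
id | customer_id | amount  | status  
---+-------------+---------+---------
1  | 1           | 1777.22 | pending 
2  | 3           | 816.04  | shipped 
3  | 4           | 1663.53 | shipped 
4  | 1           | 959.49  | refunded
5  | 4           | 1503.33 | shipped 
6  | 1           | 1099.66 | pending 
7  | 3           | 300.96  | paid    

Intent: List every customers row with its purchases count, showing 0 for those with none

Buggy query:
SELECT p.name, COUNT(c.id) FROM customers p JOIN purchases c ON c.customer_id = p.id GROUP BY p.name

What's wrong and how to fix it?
Bug: INNER JOIN drops customers rows that have no matching purchases rows

Fix: Switch to LEFT JOIN to retain unmatched parent rows

Corrected query:
SELECT p.name, COUNT(c.id) FROM customers p LEFT JOIN purchases c ON c.customer_id = p.id GROUP BY p.name

Result:
name  | COUNT(c.id)
------+------------
Alice | 0          
Bob   | 2          
Eve   | 3          
Frank | 2          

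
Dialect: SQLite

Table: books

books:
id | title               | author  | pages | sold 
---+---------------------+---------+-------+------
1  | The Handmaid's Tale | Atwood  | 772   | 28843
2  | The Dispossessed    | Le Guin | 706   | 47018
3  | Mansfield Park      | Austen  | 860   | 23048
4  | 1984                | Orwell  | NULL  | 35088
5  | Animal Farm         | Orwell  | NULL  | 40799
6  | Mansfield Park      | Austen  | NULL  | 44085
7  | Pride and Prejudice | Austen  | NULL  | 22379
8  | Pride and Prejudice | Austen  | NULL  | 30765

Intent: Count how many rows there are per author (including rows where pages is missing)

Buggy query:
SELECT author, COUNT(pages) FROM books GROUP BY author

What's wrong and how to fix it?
Bug: COUNT(column) counts non-NULL values only; rows with NULL pages aren't counted

Fix: Replace COUNT(pages) with COUNT(*)

Corrected query:
SELECT author, COUNT(*) FROM books GROUP BY author

Result:
author  | COUNT(*)
--------+---------
Atwood  | 1       
Austen  | 4       
Le Guin | 1       
Orwell  | 2       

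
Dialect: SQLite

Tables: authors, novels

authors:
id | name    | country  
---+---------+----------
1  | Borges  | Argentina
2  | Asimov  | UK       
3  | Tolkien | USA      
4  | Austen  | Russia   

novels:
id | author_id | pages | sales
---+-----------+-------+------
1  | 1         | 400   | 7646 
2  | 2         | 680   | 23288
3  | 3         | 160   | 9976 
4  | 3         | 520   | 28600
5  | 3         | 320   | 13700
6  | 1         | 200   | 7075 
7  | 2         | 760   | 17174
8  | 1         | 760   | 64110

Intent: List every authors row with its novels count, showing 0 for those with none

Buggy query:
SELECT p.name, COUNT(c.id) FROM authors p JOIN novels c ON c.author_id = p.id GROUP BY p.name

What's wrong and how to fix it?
Bug: INNER JOIN drops authors rows that have no matching novels rows

Fix: Use LEFT JOIN so parents without children still appear (COUNT(c.id) gives 0)

Corrected query:
SELECT p.name, COUNT(c.id) FROM authors p LEFT JOIN novels c ON c.author_id = p.id GROUP BY p.name

Result:
name    | COUNT(c.id)
--------+------------
Asimov  | 2          
Austen  | 0          
Borges  | 3          
Tolkien | 3          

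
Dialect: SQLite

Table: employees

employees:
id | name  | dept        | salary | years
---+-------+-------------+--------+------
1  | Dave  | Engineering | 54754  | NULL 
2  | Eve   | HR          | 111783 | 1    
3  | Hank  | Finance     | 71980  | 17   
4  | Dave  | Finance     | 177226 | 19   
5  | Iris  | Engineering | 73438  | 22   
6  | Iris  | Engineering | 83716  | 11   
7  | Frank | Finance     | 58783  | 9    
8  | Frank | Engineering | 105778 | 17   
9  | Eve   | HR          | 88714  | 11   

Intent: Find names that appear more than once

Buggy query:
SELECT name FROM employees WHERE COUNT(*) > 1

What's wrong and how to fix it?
Bug: WHERE can't reference COUNT(*); aggregates are computed after WHERE

Fix: Group first, then use HAVING for the count condition

Corrected query:
SELECT name FROM employees GROUP BY name HAVING COUNT(*) > 1

Result:
name 
-----
Dave 
Eve  
Frank
Iris 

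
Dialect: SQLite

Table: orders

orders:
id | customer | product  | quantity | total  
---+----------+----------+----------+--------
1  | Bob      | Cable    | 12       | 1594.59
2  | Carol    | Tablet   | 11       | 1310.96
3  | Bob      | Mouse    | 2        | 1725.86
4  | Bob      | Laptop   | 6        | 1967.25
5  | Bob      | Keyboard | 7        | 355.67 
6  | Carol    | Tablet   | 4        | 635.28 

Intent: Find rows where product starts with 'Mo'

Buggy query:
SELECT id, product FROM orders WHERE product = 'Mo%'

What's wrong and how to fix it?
Bug: Wildcards only work with LIKE; '=' treats '%' as a literal character

Fix: Replace '=' with LIKE so 'Mo%' is treated as a pattern

Corrected query:
SELECT id, product FROM orders WHERE product LIKE 'Mo%'

Result:
id | product
---+--------
3  | Mouse  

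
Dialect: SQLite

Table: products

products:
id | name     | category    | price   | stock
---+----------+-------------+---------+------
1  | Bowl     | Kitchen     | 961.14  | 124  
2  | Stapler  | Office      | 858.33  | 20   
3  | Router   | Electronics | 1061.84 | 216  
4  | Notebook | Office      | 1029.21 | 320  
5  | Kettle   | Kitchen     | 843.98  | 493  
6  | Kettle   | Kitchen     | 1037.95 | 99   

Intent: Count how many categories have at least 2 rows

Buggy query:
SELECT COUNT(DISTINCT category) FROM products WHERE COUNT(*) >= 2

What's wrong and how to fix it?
Bug: COUNT(*) cannot appear in WHERE; the per-group count doesn't exist yet

Fix: Group first with HAVING COUNT(*) >= 2, then COUNT the resulting groups

Corrected query:
SELECT COUNT(*) FROM (SELECT category FROM products GROUP BY category HAVING COUNT(*) >= 2)

Result:
COUNT(*)
--------
2       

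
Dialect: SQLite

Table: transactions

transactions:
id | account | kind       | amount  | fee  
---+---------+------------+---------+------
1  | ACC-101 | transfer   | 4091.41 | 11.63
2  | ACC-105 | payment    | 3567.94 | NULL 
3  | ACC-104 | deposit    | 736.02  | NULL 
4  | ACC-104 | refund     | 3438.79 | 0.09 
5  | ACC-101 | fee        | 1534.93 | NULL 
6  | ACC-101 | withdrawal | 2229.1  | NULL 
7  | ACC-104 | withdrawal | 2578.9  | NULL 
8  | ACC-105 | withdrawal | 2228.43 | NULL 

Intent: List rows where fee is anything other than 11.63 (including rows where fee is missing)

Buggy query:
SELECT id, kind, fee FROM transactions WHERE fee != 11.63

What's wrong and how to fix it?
Bug: Inequality against NULL is unknown, not true; rows with NULL are dropped

Fix: Add an explicit OR fee IS NULL to include the missing-value rows

Corrected query:
SELECT id, kind, fee FROM transactions WHERE fee != 11.63 OR fee IS NULL

Result:
id | kind       | fee 
---+------------+-----
2  | payment    | NULL
3  | deposit    | NULL
4  | refund     | 0.09
5  | fee        | NULL
6  | withdrawal | NULL
7  | withdrawal | NULL
8  | withdrawal | NULL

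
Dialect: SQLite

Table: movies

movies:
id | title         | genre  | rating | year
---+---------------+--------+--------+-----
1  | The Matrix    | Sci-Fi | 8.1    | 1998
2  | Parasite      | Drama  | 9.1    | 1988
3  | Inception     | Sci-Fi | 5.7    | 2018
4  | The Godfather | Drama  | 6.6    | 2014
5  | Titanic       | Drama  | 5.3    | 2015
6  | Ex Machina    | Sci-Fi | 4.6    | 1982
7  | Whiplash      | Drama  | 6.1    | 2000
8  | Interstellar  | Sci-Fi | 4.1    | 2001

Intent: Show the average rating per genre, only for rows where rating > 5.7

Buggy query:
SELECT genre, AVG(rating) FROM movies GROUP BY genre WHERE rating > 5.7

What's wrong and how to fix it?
Bug: WHERE cannot follow GROUP BY

Fix: Place WHERE between FROM and GROUP BY

Corrected query:
SELECT genre, AVG(rating) FROM movies WHERE rating > 5.7 GROUP BY genre

Result:
genre  | AVG(rating)
-------+------------
Drama  | 7.266667   
Sci-Fi | 8.1        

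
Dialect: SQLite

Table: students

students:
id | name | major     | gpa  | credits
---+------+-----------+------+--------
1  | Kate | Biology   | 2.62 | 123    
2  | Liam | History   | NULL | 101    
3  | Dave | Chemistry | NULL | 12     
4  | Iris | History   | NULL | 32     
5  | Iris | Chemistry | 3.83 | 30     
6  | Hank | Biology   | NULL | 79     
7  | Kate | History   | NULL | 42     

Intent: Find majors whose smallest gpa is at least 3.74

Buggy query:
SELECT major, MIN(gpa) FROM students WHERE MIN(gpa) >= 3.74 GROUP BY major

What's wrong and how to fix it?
Bug: MIN() in WHERE is a misuse of aggregate

Fix: Replace WHERE with HAVING after the GROUP BY

Corrected query:
SELECT major, MIN(gpa) FROM students GROUP BY major HAVING MIN(gpa) >= 3.74

Result:
major     | MIN(gpa)
----------+---------
Chemistry | 3.83    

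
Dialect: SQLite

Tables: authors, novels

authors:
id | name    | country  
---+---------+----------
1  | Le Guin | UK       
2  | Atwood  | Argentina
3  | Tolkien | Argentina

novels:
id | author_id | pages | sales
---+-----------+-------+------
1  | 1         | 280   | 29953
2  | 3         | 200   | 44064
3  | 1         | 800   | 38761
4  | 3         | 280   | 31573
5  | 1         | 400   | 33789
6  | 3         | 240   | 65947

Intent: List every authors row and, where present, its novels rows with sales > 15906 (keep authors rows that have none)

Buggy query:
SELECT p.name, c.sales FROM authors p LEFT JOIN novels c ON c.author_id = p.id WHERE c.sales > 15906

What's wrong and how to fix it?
Bug: Filtering c.sales in WHERE discards the NULL rows produced by LEFT JOIN, turning it into an inner join

Fix: Move the right-table condition into the ON clause so unmatched parents are kept

Corrected query:
SELECT p.name, c.sales FROM authors p LEFT JOIN novels c ON c.author_id = p.id AND c.sales > 15906

Result:
name    | sales
--------+------
Le Guin | 29953
Le Guin | 33789
Le Guin | 38761
Atwood  | NULL 
Tolkien | 31573
Tolkien | 44064
Tolkien | 65947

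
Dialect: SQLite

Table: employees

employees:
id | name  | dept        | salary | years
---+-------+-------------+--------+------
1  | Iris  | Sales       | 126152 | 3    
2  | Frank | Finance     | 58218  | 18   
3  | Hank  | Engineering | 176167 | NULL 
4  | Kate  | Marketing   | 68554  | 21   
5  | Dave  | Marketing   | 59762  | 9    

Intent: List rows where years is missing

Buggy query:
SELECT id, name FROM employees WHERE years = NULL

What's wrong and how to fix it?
Bug: Comparing to NULL with '=' never matches; NULL = NULL is unknown, not true

Fix: Use IS NULL to test for NULL

Corrected query:
SELECT id, name FROM employees WHERE years IS NULL

Result:
id | name
---+-----
3  | Hank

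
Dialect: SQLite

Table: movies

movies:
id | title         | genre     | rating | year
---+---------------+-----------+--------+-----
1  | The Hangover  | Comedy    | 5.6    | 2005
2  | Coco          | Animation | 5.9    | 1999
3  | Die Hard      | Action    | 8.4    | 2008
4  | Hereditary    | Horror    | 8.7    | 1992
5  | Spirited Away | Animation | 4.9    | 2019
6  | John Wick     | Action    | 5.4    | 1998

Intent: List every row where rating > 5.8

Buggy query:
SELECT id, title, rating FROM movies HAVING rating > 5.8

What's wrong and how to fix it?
Bug: This is a non-aggregate query (no GROUP BY, no aggregates), so in SQLite the HAVING clause is invalid here; a row-level condition belongs in WHERE

Fix: Use WHERE for row-level filtering

Corrected query:
SELECT id, title, rating FROM movies WHERE rating > 5.8

Result:
id | title      | rating
---+------------+-------
2  | Coco       | 5.9   
3  | Die Hard   | 8.4   
4  | Hereditary | 8.7   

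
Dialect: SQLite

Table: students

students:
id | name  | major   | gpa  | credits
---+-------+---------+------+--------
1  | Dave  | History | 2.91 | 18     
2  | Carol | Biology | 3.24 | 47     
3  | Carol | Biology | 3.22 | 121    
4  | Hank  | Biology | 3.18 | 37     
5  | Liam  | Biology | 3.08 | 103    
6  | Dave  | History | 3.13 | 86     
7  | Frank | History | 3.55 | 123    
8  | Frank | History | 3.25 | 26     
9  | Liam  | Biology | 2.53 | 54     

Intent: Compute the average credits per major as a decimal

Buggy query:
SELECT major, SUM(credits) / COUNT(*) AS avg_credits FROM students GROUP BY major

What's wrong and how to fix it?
Bug: Both operands are integers, so '/' performs integer division and truncates

Fix: Cast one side to REAL so the division keeps the fractional part

Corrected query:
SELECT major, SUM(credits) * 1.0 / COUNT(*) AS avg_credits FROM students GROUP BY major

Result:
major   | avg_credits
--------+------------
Biology | 72.4       
History | 63.25      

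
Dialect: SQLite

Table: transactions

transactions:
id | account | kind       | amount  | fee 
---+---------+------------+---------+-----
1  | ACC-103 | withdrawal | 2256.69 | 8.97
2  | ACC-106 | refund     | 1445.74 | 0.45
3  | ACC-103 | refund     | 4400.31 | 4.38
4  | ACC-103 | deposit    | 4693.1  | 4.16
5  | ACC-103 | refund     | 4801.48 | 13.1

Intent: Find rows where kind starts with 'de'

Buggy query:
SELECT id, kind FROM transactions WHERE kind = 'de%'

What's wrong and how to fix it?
Bug: Wildcards only work with LIKE; '=' treats '%' as a literal character

Fix: Replace '=' with LIKE so 'de%' is treated as a pattern

Corrected query:
SELECT id, kind FROM transactions WHERE kind LIKE 'de%'

Result:
id | kind   
---+--------
4  | deposit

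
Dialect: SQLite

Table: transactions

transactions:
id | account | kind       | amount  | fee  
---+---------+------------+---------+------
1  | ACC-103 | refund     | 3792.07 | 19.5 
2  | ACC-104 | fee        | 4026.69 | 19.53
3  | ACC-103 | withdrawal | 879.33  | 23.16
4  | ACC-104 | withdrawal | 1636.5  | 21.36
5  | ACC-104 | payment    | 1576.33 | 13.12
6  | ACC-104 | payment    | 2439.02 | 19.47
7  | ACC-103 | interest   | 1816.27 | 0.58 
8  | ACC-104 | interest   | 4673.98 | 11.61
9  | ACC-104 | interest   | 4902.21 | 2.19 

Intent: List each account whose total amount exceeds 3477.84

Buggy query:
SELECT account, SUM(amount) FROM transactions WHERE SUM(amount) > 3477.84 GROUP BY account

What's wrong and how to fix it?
Bug: Aggregate functions cannot appear in a WHERE clause

Fix: Use HAVING (which filters groups after aggregation) instead of WHERE

Corrected query:
SELECT account, SUM(amount) FROM transactions GROUP BY account HAVING SUM(amount) > 3477.84

Result:
account | SUM(amount)
--------+------------
ACC-103 | 6487.67    
ACC-104 | 19254.73   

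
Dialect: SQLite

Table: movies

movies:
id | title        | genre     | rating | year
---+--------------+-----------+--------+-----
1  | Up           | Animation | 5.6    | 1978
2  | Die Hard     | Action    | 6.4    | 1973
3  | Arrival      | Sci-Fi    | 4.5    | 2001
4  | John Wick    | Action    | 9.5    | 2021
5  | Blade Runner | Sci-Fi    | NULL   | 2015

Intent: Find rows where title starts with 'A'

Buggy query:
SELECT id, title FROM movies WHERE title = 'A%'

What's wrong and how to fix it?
Bug: Wildcards only work with LIKE; '=' treats '%' as a literal character

Fix: Replace '=' with LIKE so 'A%' is treated as a pattern

Corrected query:
SELECT id, title FROM movies WHERE title LIKE 'A%'

Result:
id | title  
---+--------
3  | Arrival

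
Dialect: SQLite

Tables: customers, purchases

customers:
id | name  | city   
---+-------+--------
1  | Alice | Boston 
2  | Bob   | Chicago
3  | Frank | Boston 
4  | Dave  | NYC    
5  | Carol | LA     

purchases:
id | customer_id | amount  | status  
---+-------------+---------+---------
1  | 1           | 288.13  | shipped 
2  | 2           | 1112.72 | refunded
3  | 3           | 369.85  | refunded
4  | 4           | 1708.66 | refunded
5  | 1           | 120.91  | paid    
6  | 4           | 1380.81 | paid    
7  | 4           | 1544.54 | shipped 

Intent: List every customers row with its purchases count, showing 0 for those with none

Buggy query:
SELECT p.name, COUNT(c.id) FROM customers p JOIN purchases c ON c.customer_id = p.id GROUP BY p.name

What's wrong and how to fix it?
Bug: An inner join excludes parents with zero children

Fix: Use LEFT JOIN so parents without children still appear (COUNT(c.id) gives 0)

Corrected query:
SELECT p.name, COUNT(c.id) FROM customers p LEFT JOIN purchases c ON c.customer_id = p.id GROUP BY p.name

Result:
name  | COUNT(c.id)
------+------------
Alice | 2          
Bob   | 1          
Carol | 0          
Dave  | 3          
Frank | 1          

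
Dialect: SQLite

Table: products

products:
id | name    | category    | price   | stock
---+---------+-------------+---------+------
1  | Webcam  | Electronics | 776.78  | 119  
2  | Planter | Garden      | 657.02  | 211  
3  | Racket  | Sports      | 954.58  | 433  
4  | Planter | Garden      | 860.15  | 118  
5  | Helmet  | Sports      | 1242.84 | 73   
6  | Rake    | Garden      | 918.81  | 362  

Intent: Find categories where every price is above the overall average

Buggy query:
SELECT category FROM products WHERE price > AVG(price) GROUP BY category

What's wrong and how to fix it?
Bug: WHERE evaluates per row before aggregation, so AVG() is unavailable

Fix: Compute the overall average in a scalar subquery and compare each group's MIN against it in HAVING

Corrected query:
SELECT category FROM products GROUP BY category HAVING MIN(price) > (SELECT AVG(price) FROM products)

Result:
category
--------
Sports  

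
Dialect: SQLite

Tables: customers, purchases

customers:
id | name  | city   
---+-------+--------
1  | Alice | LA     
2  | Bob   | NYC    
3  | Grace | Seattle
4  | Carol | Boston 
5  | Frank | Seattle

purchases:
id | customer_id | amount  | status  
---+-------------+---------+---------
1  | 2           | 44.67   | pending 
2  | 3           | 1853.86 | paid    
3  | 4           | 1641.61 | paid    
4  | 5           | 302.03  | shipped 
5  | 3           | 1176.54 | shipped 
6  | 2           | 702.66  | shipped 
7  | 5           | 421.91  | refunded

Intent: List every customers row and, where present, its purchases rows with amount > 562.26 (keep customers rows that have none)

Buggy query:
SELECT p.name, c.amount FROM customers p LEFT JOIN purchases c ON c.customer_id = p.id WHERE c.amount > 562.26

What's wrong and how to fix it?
Bug: A WHERE condition on the right-hand table after LEFT JOIN drops unmatched parents

Fix: Move the right-table condition into the ON clause so unmatched parents are kept

Corrected query:
SELECT p.name, c.amount FROM customers p LEFT JOIN purchases c ON c.customer_id = p.id AND c.amount > 562.26

Result:
name  | amount 
------+--------
Alice | NULL   
Bob   | 702.66 
Grace | 1176.54
Grace | 1853.86
Carol | 1641.61
Frank | NULL   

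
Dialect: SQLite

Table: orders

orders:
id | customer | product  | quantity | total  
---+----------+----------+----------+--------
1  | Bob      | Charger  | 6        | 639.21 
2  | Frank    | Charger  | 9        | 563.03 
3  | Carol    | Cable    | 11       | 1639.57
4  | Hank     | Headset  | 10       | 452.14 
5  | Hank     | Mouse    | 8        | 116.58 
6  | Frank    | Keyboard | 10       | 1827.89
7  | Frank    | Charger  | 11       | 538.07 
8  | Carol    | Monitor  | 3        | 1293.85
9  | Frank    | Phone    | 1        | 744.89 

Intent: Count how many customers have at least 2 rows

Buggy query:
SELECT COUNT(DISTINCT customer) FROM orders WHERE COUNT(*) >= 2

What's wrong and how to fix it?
Bug: COUNT(*) cannot appear in WHERE; the per-group count doesn't exist yet

Fix: Group first with HAVING COUNT(*) >= 2, then COUNT the resulting groups

Corrected query:
SELECT COUNT(*) FROM (SELECT customer FROM orders GROUP BY customer HAVING COUNT(*) >= 2)

Result:
COUNT(*)
--------
3       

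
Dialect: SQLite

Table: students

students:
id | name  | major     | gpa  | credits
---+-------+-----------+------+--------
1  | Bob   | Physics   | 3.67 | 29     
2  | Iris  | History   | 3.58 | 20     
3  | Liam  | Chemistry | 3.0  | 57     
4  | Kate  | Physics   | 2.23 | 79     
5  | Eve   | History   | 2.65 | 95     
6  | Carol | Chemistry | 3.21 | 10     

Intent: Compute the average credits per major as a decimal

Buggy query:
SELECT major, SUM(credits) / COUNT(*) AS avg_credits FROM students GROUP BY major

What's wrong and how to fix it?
Bug: Both operands are integers, so '/' performs integer division and truncates

Fix: Multiply by 1.0 (or CAST to REAL) to force floating-point division

Corrected query:
SELECT major, SUM(credits) * 1.0 / COUNT(*) AS avg_credits FROM students GROUP BY major

Result:
major     | avg_credits
----------+------------
Chemistry | 33.5       
History   | 57.5       
Physics   | 54         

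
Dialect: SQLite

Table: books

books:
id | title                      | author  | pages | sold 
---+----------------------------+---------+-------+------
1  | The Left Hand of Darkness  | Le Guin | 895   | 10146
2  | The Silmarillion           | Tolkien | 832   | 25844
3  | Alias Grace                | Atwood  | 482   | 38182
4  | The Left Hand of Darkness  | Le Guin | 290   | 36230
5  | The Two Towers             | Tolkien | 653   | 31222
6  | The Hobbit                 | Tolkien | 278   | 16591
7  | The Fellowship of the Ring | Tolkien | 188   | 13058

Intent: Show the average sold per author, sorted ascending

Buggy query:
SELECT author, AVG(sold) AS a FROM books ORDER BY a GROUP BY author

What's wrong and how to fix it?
Bug: GROUP BY must precede ORDER BY

Fix: Reorder: SELECT … FROM … GROUP BY … ORDER BY …

Corrected query:
SELECT author, AVG(sold) AS a FROM books GROUP BY author ORDER BY a

Result:
author  | a       
--------+---------
Tolkien | 21678.75
Le Guin | 23188   
Atwood  | 38182   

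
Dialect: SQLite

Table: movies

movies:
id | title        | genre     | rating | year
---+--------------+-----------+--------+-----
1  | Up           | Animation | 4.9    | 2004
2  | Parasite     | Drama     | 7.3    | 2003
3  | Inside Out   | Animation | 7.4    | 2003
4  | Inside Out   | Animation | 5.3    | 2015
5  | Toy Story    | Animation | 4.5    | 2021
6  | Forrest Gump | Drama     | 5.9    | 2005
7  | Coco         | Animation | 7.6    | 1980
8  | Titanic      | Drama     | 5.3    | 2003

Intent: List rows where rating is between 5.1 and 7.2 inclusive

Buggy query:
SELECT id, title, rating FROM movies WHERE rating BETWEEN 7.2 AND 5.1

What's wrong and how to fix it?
Bug: BETWEEN expects the lower bound first; with 7.2 AND 5.1 the range is empty

Fix: Swap the bounds so the smaller value comes first

Corrected query:
SELECT id, title, rating FROM movies WHERE rating BETWEEN 5.1 AND 7.2

Result:
id | title        | rating
---+--------------+-------
4  | Inside Out   | 5.3   
6  | Forrest Gump | 5.9   
8  | Titanic      | 5.3   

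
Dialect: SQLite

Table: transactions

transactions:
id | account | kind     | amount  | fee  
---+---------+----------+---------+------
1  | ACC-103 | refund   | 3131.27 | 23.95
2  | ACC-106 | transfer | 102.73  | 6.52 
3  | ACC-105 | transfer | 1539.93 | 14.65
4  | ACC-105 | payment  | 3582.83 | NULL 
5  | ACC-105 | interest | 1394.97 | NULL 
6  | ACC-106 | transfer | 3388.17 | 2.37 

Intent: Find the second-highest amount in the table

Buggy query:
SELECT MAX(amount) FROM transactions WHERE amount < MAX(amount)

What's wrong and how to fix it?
Bug: The inner MAX is an aggregate inside WHERE, which is not allowed

Fix: Put the inner MAX in a scalar subquery

Corrected query:
SELECT MAX(amount) FROM transactions WHERE amount < (SELECT MAX(amount) FROM transactions)

Result:
MAX(amount)
-----------
3388.17    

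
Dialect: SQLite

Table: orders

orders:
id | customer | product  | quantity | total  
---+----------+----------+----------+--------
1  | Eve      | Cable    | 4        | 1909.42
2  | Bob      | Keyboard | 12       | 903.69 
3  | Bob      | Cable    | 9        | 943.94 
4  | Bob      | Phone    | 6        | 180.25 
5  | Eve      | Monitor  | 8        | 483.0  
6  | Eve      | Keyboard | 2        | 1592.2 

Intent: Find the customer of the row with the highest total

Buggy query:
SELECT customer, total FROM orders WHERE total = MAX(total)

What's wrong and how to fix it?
Bug: MAX(total) is an aggregate and cannot be used directly in WHERE

Fix: Use a subquery: WHERE total = (SELECT MAX(total) FROM orders)

Corrected query:
SELECT customer, total FROM orders WHERE total = (SELECT MAX(total) FROM orders)

Result:
customer | total  
---------+--------
Eve      | 1909.42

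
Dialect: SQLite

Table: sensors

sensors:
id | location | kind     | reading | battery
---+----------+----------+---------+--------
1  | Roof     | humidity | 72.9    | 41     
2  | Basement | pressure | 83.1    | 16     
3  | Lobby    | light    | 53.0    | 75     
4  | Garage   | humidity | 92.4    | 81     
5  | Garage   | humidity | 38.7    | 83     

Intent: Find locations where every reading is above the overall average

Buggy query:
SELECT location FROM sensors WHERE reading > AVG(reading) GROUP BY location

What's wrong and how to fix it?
Bug: WHERE evaluates per row before aggregation, so AVG() is unavailable

Fix: Use a subquery for AVG and a HAVING MIN(...) filter so the condition holds for every row in the group

Corrected query:
SELECT location FROM sensors GROUP BY location HAVING MIN(reading) > (SELECT AVG(reading) FROM sensors)

Result:
location
--------
Basement
Roof    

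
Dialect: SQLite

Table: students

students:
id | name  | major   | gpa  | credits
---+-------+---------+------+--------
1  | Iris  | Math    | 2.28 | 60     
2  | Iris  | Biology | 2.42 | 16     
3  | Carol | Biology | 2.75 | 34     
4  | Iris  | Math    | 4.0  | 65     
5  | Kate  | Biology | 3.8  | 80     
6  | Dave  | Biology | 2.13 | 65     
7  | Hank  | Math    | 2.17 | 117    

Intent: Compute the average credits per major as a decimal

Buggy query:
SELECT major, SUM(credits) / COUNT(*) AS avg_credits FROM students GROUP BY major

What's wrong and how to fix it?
Bug: SUM(credits) and COUNT(*) are both integers; the division truncates the fractional part

Fix: Multiply by 1.0 (or CAST to REAL) to force floating-point division

Corrected query:
SELECT major, SUM(credits) * 1.0 / COUNT(*) AS avg_credits FROM students GROUP BY major

Result:
major   | avg_credits
--------+------------
Biology | 48.75      
Math    | 80.666667  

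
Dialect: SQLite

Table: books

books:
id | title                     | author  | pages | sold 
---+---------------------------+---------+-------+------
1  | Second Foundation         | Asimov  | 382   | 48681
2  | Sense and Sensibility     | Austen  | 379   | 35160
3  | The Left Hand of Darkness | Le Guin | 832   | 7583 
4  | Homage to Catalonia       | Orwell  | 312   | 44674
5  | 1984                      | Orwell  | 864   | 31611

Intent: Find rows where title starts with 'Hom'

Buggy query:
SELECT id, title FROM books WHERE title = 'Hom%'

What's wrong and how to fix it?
Bug: '=' compares the literal string including the % character; pattern matching needs LIKE

Fix: Use LIKE for wildcard pattern matching

Corrected query:
SELECT id, title FROM books WHERE title LIKE 'Hom%'

Result:
id | title              
---+--------------------
4  | Homage to Catalonia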